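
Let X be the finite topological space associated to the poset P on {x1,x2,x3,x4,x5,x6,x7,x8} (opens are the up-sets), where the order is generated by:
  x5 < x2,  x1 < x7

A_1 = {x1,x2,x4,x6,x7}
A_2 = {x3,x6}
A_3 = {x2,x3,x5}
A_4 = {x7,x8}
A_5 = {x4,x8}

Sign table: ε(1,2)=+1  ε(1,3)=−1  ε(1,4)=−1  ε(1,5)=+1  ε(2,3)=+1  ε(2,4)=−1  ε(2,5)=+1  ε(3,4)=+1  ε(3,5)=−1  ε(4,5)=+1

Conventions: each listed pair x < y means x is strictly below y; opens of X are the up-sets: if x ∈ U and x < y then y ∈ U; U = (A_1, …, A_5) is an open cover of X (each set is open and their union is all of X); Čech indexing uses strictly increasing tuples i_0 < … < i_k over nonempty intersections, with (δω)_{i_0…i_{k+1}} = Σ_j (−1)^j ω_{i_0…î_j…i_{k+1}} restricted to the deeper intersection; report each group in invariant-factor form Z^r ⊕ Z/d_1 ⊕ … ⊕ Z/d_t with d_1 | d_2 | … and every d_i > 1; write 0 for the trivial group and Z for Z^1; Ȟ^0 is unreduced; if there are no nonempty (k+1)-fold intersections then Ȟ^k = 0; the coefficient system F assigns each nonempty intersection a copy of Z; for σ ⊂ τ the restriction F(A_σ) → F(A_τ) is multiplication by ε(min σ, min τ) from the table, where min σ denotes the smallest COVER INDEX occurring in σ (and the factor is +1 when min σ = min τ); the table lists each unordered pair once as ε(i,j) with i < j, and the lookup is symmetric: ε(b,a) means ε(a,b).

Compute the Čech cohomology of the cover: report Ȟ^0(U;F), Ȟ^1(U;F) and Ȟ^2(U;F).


nerve of the cover:
  A12={x6} A13={x2} A14={x7} A15={x4} A23={x3} A45={x8}
C dims 5,6; δ0: rk 5, SNF 1^4·2
Ȟ^0 = (5 − 5) − 0 = 0, so Ȟ^0 ≅ 0
Ȟ^1 = (6 − 0) − 5 = 1 plus torsion [2], so Ȟ^1 ≅ Z ⊕ Z/2
Ȟ^2 = (0 − 0) − 0 = 0, so Ȟ^2 ≅ 0

Ȟ^0 ≅ 0; Ȟ^1 ≅ Z ⊕ Z/2; Ȟ^2 ≅ 0


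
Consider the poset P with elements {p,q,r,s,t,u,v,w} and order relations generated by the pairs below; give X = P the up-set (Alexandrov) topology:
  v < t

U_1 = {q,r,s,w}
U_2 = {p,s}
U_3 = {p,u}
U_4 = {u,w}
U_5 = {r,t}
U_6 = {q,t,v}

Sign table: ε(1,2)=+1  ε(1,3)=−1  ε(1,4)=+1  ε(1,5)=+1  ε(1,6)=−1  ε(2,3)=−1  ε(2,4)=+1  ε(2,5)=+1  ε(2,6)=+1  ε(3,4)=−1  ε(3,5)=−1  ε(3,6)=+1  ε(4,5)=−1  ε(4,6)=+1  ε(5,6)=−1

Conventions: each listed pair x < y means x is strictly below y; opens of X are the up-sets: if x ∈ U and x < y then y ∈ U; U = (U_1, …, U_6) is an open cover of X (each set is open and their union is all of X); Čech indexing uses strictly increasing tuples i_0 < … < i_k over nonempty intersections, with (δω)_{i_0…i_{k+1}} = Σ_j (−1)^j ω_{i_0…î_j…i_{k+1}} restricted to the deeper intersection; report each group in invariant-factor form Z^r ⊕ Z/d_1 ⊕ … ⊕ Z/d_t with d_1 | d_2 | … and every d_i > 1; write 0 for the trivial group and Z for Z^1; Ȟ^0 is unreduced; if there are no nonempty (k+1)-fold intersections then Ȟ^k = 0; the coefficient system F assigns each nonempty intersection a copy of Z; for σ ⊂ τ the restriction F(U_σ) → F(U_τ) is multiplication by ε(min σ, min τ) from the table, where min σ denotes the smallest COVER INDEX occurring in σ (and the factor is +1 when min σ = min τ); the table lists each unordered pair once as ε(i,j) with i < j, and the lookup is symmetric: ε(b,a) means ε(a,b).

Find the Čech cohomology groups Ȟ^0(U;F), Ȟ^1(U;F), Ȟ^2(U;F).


nerve of the cover:
  U12={s} U14={w} U15={r} U16={q} U23={p} U34={u} U56={t}
C dims 6,7; δ0: rk 5, SNF 1^5
Ȟ^0 = (6 − 5) − 0 = 1, so Ȟ^0 ≅ Z
Ȟ^1 = (7 − 0) − 5 = 2, so Ȟ^1 ≅ Z^2
Ȟ^2 = (0 − 0) − 0 = 0, so Ȟ^2 ≅ 0

Ȟ^0 = Z,  Ȟ^1 = Z^2,  Ȟ^2 = 0


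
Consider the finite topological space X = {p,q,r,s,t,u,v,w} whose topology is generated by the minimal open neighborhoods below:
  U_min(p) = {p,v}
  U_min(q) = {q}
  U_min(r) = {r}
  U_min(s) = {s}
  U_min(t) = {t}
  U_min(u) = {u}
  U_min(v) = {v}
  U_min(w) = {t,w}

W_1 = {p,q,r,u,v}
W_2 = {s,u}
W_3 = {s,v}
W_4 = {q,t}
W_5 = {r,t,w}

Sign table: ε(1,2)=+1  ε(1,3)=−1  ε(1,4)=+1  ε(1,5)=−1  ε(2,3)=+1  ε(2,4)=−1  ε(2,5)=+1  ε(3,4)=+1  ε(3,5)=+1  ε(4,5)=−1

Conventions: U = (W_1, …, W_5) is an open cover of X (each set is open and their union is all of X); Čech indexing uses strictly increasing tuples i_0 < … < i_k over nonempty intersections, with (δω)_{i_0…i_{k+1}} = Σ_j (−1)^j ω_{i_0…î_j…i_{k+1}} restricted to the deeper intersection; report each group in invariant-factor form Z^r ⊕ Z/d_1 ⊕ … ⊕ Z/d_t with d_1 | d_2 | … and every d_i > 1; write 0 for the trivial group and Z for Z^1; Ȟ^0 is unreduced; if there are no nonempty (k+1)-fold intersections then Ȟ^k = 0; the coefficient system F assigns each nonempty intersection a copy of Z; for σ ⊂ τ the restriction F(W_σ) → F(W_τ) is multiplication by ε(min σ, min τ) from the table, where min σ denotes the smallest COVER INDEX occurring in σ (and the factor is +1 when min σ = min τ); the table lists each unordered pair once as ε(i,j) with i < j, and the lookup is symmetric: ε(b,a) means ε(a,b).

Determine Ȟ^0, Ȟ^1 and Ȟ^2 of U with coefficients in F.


nerve of the cover:
  W12={u} W13={v} W14={q} W15={r} W23={s} W45={t}
C dims 5,6; δ0: rk 5, SNF 1^4·2
Ȟ^0 = (5 − 5) − 0 = 0, so Ȟ^0 ≅ 0
Ȟ^1 = (6 − 0) − 5 = 1 plus torsion [2], so Ȟ^1 ≅ Z ⊕ Z/2
Ȟ^2 = (0 − 0) − 0 = 0, so Ȟ^2 ≅ 0

Ȟ^0 = 0; Ȟ^1 = Z ⊕ Z/2; Ȟ^2 = 0


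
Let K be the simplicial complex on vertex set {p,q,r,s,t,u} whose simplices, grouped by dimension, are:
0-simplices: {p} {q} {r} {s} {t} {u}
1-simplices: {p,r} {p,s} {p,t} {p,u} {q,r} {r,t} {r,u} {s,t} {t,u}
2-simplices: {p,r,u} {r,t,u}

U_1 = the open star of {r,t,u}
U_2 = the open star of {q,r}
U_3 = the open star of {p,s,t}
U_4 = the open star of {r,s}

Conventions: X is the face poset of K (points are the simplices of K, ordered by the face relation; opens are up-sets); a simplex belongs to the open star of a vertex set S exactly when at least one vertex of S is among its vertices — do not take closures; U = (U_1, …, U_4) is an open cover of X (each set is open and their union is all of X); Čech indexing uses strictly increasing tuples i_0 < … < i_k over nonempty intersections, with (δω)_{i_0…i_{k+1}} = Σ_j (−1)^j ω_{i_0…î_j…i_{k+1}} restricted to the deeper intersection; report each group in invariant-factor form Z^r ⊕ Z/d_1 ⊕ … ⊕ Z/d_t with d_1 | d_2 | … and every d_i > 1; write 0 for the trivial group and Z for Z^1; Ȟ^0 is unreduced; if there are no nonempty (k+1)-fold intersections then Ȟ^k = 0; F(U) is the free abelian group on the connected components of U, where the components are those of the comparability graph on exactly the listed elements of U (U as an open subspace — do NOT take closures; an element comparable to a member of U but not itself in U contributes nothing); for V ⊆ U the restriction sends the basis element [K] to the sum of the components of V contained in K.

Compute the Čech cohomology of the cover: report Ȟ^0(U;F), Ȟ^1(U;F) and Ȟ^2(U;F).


nerve simplices:
  U1={{r},{t},{u},{p,r},{p,t},{p,u},{q,r},{r,t},{r,u},{s,t},{t,u},{p,r,u},{r,t,u}} U2={{q},{r},{p,r},{q,r},{r,t},{r,u},{p,r,u},{r,t,u}} U3={{p},{s},{t},{p,r},{p,s},{p,t},{p,u},{r,t},{s,t},{t,u},{p,r,u},{r,t,u}} U4={{r},{s},{p,r},{p,s},{q,r},{r,t},{r,u},{s,t},{p,r,u},{r,t,u}}
  U12={{r},{p,r},{q,r},{r,t},{r,u},{p,r,u},{r,t,u}} U13={{t},{p,r},{p,t},{p,u},{r,t},{s,t},{t,u},{p,r,u},{r,t,u}} U14={{r},{p,r},{q,r},{r,t},{r,u},{s,t},{p,r,u},{r,t,u}} U23={{p,r},{r,t},{p,r,u},{r,t,u}} U24={{r},{p,r},{q,r},{r,t},{r,u},{p,r,u},{r,t,u}} U34={{s},{p,r},{p,s},{r,t},{s,t},{p,r,u},{r,t,u}}
  U123={{p,r},{r,t},{p,r,u},{r,t,u}} U124={{r},{p,r},{q,r},{r,t},{r,u},{p,r,u},{r,t,u}} U134={{p,r},{r,t},{s,t},{p,r,u},{r,t,u}} U234={{p,r},{r,t},{p,r,u},{r,t,u}}
  U1234={{p,r},{r,t},{p,r,u},{r,t,u}}
components per intersection:
  U1: {{r},{t},{u},{p,r},{p,t},{p,u},{q,r},{r,t},{r,u},{s,t},{t,u},{p,r,u},{r,t,u}}
  U2: {{q},{r},{p,r},{q,r},{r,t},{r,u},{p,r,u},{r,t,u}}
  U3: {{p},{s},{t},{p,r},{p,s},{p,t},{p,u},{r,t},{s,t},{t,u},{p,r,u},{r,t,u}}
  U4: {{r},{p,r},{q,r},{r,t},{r,u},{p,r,u},{r,t,u}} {{s},{p,s},{s,t}}
  U12: {{r},{p,r},{q,r},{r,t},{r,u},{p,r,u},{r,t,u}}
  U13: {{t},{p,t},{r,t},{s,t},{t,u},{r,t,u}} {{p,r},{p,u},{p,r,u}}
  U14: {{r},{p,r},{q,r},{r,t},{r,u},{p,r,u},{r,t,u}} {{s,t}}
  U23: {{p,r},{p,r,u}} {{r,t},{r,t,u}}
  U24: {{r},{p,r},{q,r},{r,t},{r,u},{p,r,u},{r,t,u}}
  U34: {{s},{p,s},{s,t}} {{p,r},{p,r,u}} {{r,t},{r,t,u}}
  U123: {{p,r},{p,r,u}} {{r,t},{r,t,u}}
  U124: {{r},{p,r},{q,r},{r,t},{r,u},{p,r,u},{r,t,u}}
  U134: {{p,r},{p,r,u}} {{r,t},{r,t,u}} {{s,t}}
  U234: {{p,r},{p,r,u}} {{r,t},{r,t,u}}
  U1234: {{p,r},{p,r,u}} {{r,t},{r,t,u}}
C dims 5,11,8,2; δ0: rk 4, SNF 1^4; δ1: rk 6, SNF 1^6; δ2: rk 2, SNF 1^2
degree 0: 5−4−0 = 1 → Ȟ^0 ≅ Z
degree 1: 11−6−4 = 1 → Ȟ^1 ≅ Z
degree 2: 8−2−6 = 0 → Ȟ^2 ≅ 0

Ȟ^0 ≅ Z, Ȟ^1 ≅ Z, Ȟ^2 ≅ 0


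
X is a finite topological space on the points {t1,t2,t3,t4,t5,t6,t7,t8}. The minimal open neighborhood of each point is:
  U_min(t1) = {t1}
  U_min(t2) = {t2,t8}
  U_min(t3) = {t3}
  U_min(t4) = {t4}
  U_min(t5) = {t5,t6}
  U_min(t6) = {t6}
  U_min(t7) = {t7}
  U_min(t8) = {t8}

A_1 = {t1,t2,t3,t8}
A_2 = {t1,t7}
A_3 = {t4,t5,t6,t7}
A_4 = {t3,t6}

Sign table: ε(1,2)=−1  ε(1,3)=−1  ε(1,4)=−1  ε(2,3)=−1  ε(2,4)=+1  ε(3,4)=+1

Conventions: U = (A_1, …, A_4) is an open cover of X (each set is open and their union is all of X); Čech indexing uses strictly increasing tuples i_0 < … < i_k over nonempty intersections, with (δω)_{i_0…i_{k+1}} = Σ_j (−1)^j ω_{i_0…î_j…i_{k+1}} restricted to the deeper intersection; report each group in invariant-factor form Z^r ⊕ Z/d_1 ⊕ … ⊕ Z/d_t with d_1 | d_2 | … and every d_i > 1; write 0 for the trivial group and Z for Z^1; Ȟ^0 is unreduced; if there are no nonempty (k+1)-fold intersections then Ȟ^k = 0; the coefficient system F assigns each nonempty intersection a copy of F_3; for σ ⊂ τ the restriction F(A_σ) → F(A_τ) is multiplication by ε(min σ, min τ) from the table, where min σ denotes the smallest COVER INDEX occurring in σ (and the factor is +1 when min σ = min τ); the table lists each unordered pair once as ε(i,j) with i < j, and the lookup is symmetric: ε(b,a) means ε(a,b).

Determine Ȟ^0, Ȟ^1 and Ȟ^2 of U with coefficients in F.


nerve simplices:
  A12={t1} A14={t3} A23={t7} A34={t6}
C dims 4,4; δ0: rk_F3 4
degree 0: 4−4−0 = 0 → Ȟ^0 ≅ 0
degree 1: 4−0−4 = 0 → Ȟ^1 ≅ 0
degree 2: 0−0−0 = 0 → Ȟ^2 ≅ 0

Ȟ^0(U;F) ≅ 0,  Ȟ^1(U;F) ≅ 0,  Ȟ^2(U;F) ≅ 0


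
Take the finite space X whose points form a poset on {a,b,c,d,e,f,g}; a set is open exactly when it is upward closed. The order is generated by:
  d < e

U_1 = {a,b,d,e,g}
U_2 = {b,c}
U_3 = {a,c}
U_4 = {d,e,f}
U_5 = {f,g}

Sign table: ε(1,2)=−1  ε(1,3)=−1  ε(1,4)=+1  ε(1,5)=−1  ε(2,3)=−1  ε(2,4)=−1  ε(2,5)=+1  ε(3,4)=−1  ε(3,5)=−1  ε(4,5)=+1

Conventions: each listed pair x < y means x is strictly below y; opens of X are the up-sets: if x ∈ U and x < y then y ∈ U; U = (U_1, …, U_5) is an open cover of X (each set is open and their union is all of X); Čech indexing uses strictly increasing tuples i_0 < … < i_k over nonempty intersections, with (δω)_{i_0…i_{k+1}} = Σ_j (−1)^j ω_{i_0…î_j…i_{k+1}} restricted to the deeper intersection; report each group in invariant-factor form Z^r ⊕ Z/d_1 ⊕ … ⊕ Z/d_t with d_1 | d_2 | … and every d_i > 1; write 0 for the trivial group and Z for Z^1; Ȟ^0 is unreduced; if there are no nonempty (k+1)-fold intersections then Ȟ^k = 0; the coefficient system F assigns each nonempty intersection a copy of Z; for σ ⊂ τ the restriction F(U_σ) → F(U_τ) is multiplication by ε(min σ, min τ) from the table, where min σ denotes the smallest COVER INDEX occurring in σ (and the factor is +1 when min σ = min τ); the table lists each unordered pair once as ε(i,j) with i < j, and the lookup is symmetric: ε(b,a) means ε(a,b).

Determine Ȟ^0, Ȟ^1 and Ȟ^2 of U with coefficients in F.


nonempty overlaps:
  U12={b} U13={a} U14={d,e} U15={g} U23={c} U45={f}
C dims 5,6; δ0: rk 5, SNF 1^4·2
degree 0: 5−5−0 = 0 → Ȟ^0 ≅ 0
degree 1: 6−0−5 = 1 plus torsion [2] → Ȟ^1 ≅ Z ⊕ Z/2
degree 2: 0−0−0 = 0 → Ȟ^2 ≅ 0

Ȟ^0 = 0, Ȟ^1 = Z ⊕ Z/2 and Ȟ^2 = 0


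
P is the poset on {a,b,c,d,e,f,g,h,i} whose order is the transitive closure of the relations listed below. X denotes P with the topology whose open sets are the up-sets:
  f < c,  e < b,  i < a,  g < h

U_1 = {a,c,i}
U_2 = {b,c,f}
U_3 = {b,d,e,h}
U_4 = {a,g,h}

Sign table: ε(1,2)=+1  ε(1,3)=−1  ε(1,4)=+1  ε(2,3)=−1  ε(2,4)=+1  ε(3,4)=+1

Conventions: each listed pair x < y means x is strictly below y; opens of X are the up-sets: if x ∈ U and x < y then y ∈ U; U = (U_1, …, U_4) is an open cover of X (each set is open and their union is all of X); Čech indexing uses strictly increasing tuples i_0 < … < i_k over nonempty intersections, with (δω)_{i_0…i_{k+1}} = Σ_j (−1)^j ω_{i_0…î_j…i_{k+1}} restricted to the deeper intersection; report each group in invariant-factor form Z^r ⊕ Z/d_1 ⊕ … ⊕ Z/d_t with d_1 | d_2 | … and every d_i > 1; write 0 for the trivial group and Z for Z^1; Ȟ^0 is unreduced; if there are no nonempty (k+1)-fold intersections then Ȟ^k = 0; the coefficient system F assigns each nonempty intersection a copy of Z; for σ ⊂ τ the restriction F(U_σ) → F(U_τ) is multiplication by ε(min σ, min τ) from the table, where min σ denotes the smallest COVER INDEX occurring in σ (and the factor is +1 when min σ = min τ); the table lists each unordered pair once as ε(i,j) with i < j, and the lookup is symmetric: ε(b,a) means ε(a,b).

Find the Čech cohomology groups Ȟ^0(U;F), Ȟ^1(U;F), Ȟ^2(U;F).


intersection data:
  U12={c} U14={a} U23={b} U34={h}
C dims 4,4; δ0: rk 4, SNF 1^3·2
Ȟ^0 = (4 − 4) − 0 = 0, so Ȟ^0 ≅ 0
Ȟ^1 = (4 − 0) − 4 = 0 plus torsion [2], so Ȟ^1 ≅ Z/2
Ȟ^2 = (0 − 0) − 0 = 0, so Ȟ^2 ≅ 0

Ȟ^0 ≅ 0, Ȟ^1 ≅ Z/2, Ȟ^2 ≅ 0


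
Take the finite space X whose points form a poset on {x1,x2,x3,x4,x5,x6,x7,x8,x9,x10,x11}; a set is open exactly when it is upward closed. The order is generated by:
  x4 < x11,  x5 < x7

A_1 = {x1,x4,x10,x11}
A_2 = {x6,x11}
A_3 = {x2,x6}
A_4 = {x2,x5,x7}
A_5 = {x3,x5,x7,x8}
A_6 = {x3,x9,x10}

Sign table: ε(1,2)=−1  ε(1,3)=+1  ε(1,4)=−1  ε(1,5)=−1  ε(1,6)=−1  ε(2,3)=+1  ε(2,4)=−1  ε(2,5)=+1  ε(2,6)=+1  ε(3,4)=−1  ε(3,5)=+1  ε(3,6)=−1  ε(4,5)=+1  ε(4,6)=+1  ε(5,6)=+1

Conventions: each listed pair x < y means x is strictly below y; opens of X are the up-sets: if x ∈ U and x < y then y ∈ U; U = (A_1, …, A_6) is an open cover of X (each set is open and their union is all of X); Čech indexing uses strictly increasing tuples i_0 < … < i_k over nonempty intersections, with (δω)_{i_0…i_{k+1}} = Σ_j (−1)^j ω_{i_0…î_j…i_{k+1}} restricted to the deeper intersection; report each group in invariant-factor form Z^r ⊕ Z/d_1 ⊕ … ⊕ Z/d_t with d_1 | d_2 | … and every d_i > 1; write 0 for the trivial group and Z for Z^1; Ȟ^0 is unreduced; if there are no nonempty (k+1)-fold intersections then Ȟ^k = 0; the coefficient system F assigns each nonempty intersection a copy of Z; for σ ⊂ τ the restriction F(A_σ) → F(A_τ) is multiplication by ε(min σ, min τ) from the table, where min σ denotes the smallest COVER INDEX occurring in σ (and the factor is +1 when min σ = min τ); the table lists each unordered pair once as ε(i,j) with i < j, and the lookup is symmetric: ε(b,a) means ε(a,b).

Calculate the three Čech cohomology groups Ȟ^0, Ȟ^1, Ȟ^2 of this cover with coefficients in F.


intersection data:
  A12={x11} A16={x10} A23={x6} A34={x2} A45={x5,x7} A56={x3}
C dims 6,6; δ0: rk 6, SNF 1^5·2
Ȟ^0 = (6 − 6) − 0 = 0, so Ȟ^0 ≅ 0
Ȟ^1 = (6 − 0) − 6 = 0 plus torsion [2], so Ȟ^1 ≅ Z/2
Ȟ^2 = (0 − 0) − 0 = 0, so Ȟ^2 ≅ 0

Ȟ^0 = 0; Ȟ^1 = Z/2; Ȟ^2 = 0


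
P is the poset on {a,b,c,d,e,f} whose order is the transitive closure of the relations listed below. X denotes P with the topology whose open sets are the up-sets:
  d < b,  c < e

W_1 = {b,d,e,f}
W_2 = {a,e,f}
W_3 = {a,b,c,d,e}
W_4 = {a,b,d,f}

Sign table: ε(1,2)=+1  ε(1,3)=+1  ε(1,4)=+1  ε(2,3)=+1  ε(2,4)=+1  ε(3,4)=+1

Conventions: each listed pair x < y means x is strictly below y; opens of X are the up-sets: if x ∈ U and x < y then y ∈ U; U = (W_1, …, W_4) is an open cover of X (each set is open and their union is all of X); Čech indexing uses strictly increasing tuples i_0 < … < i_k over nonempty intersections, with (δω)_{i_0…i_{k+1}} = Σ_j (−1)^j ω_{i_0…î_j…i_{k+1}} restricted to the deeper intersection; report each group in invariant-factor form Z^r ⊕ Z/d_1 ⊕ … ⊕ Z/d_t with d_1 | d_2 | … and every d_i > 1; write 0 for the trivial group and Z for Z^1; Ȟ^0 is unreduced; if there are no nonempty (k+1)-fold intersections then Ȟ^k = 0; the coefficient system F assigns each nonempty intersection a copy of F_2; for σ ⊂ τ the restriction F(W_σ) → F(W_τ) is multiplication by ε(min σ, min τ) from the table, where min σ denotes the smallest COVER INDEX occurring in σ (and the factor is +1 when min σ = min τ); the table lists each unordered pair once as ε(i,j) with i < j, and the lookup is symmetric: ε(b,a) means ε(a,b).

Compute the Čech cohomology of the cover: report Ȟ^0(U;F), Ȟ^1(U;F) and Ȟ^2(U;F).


intersection data:
  W12={e,f} W13={b,d,e} W14={b,d,f} W23={a,e} W24={a,f} W34={a,b,d}
  W123={e} W124={f} W134={b,d} W234={a}
C dims 4,6,4; δ0: rk_F2 3; δ1: rk_F2 3
Ȟ^0 = (4 − 3) − 0 = 1, so Ȟ^0 ≅ Z/2
Ȟ^1 = (6 − 3) − 3 = 0, so Ȟ^1 ≅ 0
Ȟ^2 = (4 − 0) − 3 = 1, so Ȟ^2 ≅ Z/2

Ȟ^0 ≅ Z/2; Ȟ^1 ≅ 0; Ȟ^2 ≅ Z/2


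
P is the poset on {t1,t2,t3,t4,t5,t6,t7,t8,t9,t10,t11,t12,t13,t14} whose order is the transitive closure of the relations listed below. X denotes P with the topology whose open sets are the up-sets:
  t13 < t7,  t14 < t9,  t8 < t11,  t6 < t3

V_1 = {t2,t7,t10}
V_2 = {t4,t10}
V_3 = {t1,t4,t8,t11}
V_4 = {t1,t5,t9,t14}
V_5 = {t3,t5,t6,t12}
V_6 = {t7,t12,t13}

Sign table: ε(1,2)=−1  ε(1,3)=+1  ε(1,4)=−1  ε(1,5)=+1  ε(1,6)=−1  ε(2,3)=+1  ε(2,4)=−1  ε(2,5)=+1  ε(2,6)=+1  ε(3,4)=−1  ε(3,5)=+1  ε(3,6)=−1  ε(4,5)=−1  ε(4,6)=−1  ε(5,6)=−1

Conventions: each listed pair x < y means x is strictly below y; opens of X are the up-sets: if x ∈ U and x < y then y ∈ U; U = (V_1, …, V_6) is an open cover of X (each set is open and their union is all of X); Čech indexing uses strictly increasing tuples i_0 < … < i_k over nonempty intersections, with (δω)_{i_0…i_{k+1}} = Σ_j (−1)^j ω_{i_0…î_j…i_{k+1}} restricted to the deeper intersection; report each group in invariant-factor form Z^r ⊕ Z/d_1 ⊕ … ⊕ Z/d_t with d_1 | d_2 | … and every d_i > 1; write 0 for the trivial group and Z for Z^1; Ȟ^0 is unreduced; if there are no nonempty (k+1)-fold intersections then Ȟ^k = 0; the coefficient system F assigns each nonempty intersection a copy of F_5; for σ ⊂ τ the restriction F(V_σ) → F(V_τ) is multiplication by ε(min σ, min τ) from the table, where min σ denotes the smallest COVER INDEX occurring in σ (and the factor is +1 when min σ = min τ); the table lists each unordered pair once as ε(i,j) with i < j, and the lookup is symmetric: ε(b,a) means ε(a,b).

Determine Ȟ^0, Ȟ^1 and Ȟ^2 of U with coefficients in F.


Ȟ^0 = 0; Ȟ^1 = 0; Ȟ^2 = 0

nonempty intersections:
  V12={t10} V16={t7} V23={t4} V34={t1} V45={t5} V56={t12}
C dims 6,6; δ0: rk_F5 6
Ȟ^0: (6−6)−0=0 ⇒ 0
Ȟ^1: (6−0)−6=0 ⇒ 0
Ȟ^2: (0−0)−0=0 ⇒ 0


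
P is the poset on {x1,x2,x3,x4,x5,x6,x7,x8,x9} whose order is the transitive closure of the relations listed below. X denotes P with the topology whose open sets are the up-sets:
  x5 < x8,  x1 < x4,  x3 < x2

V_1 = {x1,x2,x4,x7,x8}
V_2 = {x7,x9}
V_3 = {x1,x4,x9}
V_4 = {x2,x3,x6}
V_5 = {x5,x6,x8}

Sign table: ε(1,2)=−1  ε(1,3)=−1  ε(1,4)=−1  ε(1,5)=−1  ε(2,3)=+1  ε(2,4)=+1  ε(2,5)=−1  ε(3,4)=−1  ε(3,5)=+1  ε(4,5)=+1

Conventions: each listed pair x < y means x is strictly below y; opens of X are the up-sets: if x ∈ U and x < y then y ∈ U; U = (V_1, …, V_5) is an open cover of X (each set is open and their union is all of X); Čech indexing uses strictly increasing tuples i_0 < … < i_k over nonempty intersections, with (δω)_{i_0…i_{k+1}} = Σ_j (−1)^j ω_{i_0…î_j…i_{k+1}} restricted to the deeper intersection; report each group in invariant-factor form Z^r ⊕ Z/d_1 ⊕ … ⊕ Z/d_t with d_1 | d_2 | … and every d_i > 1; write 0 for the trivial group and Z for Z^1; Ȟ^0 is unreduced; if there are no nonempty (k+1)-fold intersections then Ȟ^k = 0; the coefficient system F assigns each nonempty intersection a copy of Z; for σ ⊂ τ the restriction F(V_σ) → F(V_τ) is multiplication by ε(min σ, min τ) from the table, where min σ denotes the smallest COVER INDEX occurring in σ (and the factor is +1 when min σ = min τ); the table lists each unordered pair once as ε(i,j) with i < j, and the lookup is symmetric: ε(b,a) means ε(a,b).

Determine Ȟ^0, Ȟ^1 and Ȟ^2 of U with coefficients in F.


nonempty intersections:
  V12={x7} V13={x1,x4} V14={x2} V15={x8} V23={x9} V45={x6}
C dims 5,6; δ0: rk 4, SNF 1^4
Ȟ^0: (5−4)−0=1 ⇒ Z
Ȟ^1: (6−0)−4=2 ⇒ Z^2
Ȟ^2: (0−0)−0=0 ⇒ 0

Ȟ^0 = Z; Ȟ^1 = Z^2; Ȟ^2 = 0


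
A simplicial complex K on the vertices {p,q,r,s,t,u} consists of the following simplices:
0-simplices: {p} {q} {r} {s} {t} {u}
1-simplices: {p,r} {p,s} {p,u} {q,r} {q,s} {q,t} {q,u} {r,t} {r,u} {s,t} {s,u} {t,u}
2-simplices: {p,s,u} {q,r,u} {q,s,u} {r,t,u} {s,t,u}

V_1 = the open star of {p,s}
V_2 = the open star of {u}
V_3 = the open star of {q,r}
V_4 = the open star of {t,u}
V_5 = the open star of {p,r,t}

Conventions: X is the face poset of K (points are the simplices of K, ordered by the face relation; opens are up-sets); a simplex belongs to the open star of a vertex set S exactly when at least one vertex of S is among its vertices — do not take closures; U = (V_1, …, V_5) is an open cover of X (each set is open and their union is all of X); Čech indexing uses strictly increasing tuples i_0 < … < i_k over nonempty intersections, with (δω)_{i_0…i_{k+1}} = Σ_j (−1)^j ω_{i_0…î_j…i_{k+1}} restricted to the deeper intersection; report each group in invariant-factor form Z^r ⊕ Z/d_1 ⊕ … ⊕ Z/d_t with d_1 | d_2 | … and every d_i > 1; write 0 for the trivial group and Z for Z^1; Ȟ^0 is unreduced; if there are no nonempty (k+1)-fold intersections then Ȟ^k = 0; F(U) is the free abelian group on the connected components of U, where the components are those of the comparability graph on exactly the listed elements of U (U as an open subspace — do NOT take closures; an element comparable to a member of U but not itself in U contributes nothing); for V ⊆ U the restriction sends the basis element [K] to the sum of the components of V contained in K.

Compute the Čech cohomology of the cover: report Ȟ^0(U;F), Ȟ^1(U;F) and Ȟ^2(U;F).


nerve of the cover:
  V1={{p},{s},{p,r},{p,s},{p,u},{q,s},{s,t},{s,u},{p,s,u},{q,s,u},{s,t,u}} V2={{u},{p,u},{q,u},{r,u},{s,u},{t,u},{p,s,u},{q,r,u},{q,s,u},{r,t,u},{s,t,u}} V3={{q},{r},{p,r},{q,r},{q,s},{q,t},{q,u},{r,t},{r,u},{q,r,u},{q,s,u},{r,t,u}} V4={{t},{u},{p,u},{q,t},{q,u},{r,t},{r,u},{s,t},{s,u},{t,u},{p,s,u},{q,r,u},{q,s,u},{r,t,u},{s,t,u}} V5={{p},{r},{t},{p,r},{p,s},{p,u},{q,r},{q,t},{r,t},{r,u},{s,t},{t,u},{p,s,u},{q,r,u},{r,t,u},{s,t,u}}
  V12={{p,u},{s,u},{p,s,u},{q,s,u},{s,t,u}} V13={{p,r},{q,s},{q,s,u}} V14={{p,u},{s,t},{s,u},{p,s,u},{q,s,u},{s,t,u}} V15={{p},{p,r},{p,s},{p,u},{s,t},{p,s,u},{s,t,u}} V23={{q,u},{r,u},{q,r,u},{q,s,u},{r,t,u}} V24={{u},{p,u},{q,u},{r,u},{s,u},{t,u},{p,s,u},{q,r,u},{q,s,u},{r,t,u},{s,t,u}} V25={{p,u},{r,u},{t,u},{p,s,u},{q,r,u},{r,t,u},{s,t,u}} V34={{q,t},{q,u},{r,t},{r,u},{q,r,u},{q,s,u},{r,t,u}} V35={{r},{p,r},{q,r},{q,t},{r,t},{r,u},{q,r,u},{r,t,u}} V45={{t},{p,u},{q,t},{r,t},{r,u},{s,t},{t,u},{p,s,u},{q,r,u},{r,t,u},{s,t,u}}
  V123={{q,s,u}} V124={{p,u},{s,u},{p,s,u},{q,s,u},{s,t,u}} V125={{p,u},{p,s,u},{s,t,u}} V134={{q,s,u}} V135={{p,r}} V145={{p,u},{s,t},{p,s,u},{s,t,u}} V234={{q,u},{r,u},{q,r,u},{q,s,u},{r,t,u}} V235={{r,u},{q,r,u},{r,t,u}} V245={{p,u},{r,u},{t,u},{p,s,u},{q,r,u},{r,t,u},{s,t,u}} V345={{q,t},{r,t},{r,u},{q,r,u},{r,t,u}}
  V1234={{q,s,u}} V1245={{p,u},{p,s,u},{s,t,u}} V2345={{r,u},{q,r,u},{r,t,u}}
components per intersection:
  V1: {{p},{s},{p,r},{p,s},{p,u},{q,s},{s,t},{s,u},{p,s,u},{q,s,u},{s,t,u}}
  V2: {{u},{p,u},{q,u},{r,u},{s,u},{t,u},{p,s,u},{q,r,u},{q,s,u},{r,t,u},{s,t,u}}
  V3: {{q},{r},{p,r},{q,r},{q,s},{q,t},{q,u},{r,t},{r,u},{q,r,u},{q,s,u},{r,t,u}}
  V4: {{t},{u},{p,u},{q,t},{q,u},{r,t},{r,u},{s,t},{s,u},{t,u},{p,s,u},{q,r,u},{q,s,u},{r,t,u},{s,t,u}}
  V5: {{p},{r},{t},{p,r},{p,s},{p,u},{q,r},{q,t},{r,t},{r,u},{s,t},{t,u},{p,s,u},{q,r,u},{r,t,u},{s,t,u}}
  V12: {{p,u},{s,u},{p,s,u},{q,s,u},{s,t,u}}
  V13: {{p,r}} {{q,s},{q,s,u}}
  V14: {{p,u},{s,t},{s,u},{p,s,u},{q,s,u},{s,t,u}}
  V15: {{p},{p,r},{p,s},{p,u},{p,s,u}} {{s,t},{s,t,u}}
  V23: {{q,u},{r,u},{q,r,u},{q,s,u},{r,t,u}}
  V24: {{u},{p,u},{q,u},{r,u},{s,u},{t,u},{p,s,u},{q,r,u},{q,s,u},{r,t,u},{s,t,u}}
  V25: {{p,u},{p,s,u}} {{r,u},{t,u},{q,r,u},{r,t,u},{s,t,u}}
  V34: {{q,t}} {{q,u},{r,t},{r,u},{q,r,u},{q,s,u},{r,t,u}}
  V35: {{r},{p,r},{q,r},{r,t},{r,u},{q,r,u},{r,t,u}} {{q,t}}
  V45: {{t},{q,t},{r,t},{r,u},{s,t},{t,u},{q,r,u},{r,t,u},{s,t,u}} {{p,u},{p,s,u}}
  V123: {{q,s,u}}
  V124: {{p,u},{s,u},{p,s,u},{q,s,u},{s,t,u}}
  V125: {{p,u},{p,s,u}} {{s,t,u}}
  V134: {{q,s,u}}
  V135: {{p,r}}
  V145: {{p,u},{p,s,u}} {{s,t},{s,t,u}}
  V234: {{q,u},{r,u},{q,r,u},{q,s,u},{r,t,u}}
  V235: {{r,u},{q,r,u},{r,t,u}}
  V245: {{p,u},{p,s,u}} {{r,u},{t,u},{q,r,u},{r,t,u},{s,t,u}}
  V345: {{q,t}} {{r,t},{r,u},{q,r,u},{r,t,u}}
  V1234: {{q,s,u}}
  V1245: {{p,u},{p,s,u}} {{s,t,u}}
  V2345: {{r,u},{q,r,u},{r,t,u}}
C dims 5,16,14,4; δ0: rk 4, SNF 1^4; δ1: rk 10, SNF 1^10; δ2: rk 4, SNF 1^4
Ȟ^0 = (5 − 4) − 0 = 1, so Ȟ^0 ≅ Z
Ȟ^1 = (16 − 10) − 4 = 2, so Ȟ^1 ≅ Z^2
Ȟ^2 = (14 − 4) − 10 = 0, so Ȟ^2 ≅ 0

Ȟ^0 ≅ Z; Ȟ^1 ≅ Z^2; Ȟ^2 ≅ 0


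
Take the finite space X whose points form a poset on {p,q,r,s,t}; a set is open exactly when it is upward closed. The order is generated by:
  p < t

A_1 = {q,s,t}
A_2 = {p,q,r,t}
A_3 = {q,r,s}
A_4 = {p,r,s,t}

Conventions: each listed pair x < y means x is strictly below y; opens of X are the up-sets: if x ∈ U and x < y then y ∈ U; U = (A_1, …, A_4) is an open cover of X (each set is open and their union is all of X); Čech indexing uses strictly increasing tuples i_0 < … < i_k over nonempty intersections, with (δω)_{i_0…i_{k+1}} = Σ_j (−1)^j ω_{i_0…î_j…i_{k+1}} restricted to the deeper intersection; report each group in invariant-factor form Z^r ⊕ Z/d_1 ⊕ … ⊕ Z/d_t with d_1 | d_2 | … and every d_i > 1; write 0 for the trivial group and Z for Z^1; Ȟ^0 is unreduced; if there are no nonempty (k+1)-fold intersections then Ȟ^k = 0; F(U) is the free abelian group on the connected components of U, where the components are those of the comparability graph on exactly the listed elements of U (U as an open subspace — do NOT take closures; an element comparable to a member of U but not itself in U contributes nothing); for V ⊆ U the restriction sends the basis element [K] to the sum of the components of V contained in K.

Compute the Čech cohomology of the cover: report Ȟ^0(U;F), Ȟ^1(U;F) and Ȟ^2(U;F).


cover nerve:
  A12={q,t} A13={q,s} A14={s,t} A23={q,r} A24={p,r,t} A34={r,s}
  A123={q} A124={t} A134={s} A234={r}
components per intersection:
  A1: {q} {s} {t}
  A2: {p,t} {q} {r}
  A3: {q} {r} {s}
  A4: {p,t} {r} {s}
  A12: {q} {t}
  A13: {q} {s}
  A14: {s} {t}
  A23: {q} {r}
  A24: {p,t} {r}
  A34: {r} {s}
  A123: {q}
  A124: {t}
  A134: {s}
  A234: {r}
C dims 12,12,4; δ0: rk 8, SNF 1^8; δ1: rk 4, SNF 1^4
Ȟ^0: (12−8)−0=4 ⇒ Z^4
Ȟ^1: (12−4)−8=0 ⇒ 0
Ȟ^2: (4−0)−4=0 ⇒ 0

Ȟ^0 ≅ Z^4, Ȟ^1 ≅ 0 and Ȟ^2 ≅ 0


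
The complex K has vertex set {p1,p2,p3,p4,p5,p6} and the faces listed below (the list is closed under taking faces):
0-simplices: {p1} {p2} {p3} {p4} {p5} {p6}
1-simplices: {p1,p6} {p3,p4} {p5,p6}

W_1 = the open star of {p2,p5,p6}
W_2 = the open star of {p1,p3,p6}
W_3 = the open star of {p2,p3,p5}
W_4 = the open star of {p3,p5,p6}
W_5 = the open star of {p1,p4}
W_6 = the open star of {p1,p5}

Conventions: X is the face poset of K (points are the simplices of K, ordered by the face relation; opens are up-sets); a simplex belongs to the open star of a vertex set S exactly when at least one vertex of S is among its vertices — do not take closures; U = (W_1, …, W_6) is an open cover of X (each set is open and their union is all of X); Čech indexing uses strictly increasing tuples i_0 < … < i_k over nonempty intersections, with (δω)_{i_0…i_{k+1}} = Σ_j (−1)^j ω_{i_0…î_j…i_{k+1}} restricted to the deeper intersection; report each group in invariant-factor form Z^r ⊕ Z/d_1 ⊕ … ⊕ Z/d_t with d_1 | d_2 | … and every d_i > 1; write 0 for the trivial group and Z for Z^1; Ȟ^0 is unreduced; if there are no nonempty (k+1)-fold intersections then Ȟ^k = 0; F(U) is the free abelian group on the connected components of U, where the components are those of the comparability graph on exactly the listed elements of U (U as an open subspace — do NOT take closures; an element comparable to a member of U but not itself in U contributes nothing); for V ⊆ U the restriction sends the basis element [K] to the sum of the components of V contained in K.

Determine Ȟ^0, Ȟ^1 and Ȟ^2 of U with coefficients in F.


Ȟ^0(U;F) ≅ Z^3, Ȟ^1(U;F) ≅ 0 and Ȟ^2(U;F) ≅ 0

cover nerve:
  W1={{p2},{p5},{p6},{p1,p6},{p5,p6}} W2={{p1},{p3},{p6},{p1,p6},{p3,p4},{p5,p6}} W3={{p2},{p3},{p5},{p3,p4},{p5,p6}} W4={{p3},{p5},{p6},{p1,p6},{p3,p4},{p5,p6}} W5={{p1},{p4},{p1,p6},{p3,p4}} W6={{p1},{p5},{p1,p6},{p5,p6}}
  W12={{p6},{p1,p6},{p5,p6}} W13={{p2},{p5},{p5,p6}} W14={{p5},{p6},{p1,p6},{p5,p6}} W15={{p1,p6}} W16={{p5},{p1,p6},{p5,p6}} W23={{p3},{p3,p4},{p5,p6}} W24={{p3},{p6},{p1,p6},{p3,p4},{p5,p6}} W25={{p1},{p1,p6},{p3,p4}} W26={{p1},{p1,p6},{p5,p6}} W34={{p3},{p5},{p3,p4},{p5,p6}} W35={{p3,p4}} W36={{p5},{p5,p6}} W45={{p1,p6},{p3,p4}} W46={{p5},{p1,p6},{p5,p6}} W56={{p1},{p1,p6}}
  W123={{p5,p6}} W124={{p6},{p1,p6},{p5,p6}} W125={{p1,p6}} W126={{p1,p6},{p5,p6}} W134={{p5},{p5,p6}} W136={{p5},{p5,p6}} W145={{p1,p6}} W146={{p5},{p1,p6},{p5,p6}} W156={{p1,p6}} W234={{p3},{p3,p4},{p5,p6}} W235={{p3,p4}} W236={{p5,p6}} W245={{p1,p6},{p3,p4}} W246={{p1,p6},{p5,p6}} W256={{p1},{p1,p6}} W345={{p3,p4}} W346={{p5},{p5,p6}} W456={{p1,p6}}
  W1234={{p5,p6}} W1236={{p5,p6}} W1245={{p1,p6}} W1246={{p1,p6},{p5,p6}} W1256={{p1,p6}} W1346={{p5},{p5,p6}} W1456={{p1,p6}} W2345={{p3,p4}} W2346={{p5,p6}} W2456={{p1,p6}}
  W12346={{p5,p6}} W12456={{p1,p6}}
components per intersection:
  W1: {{p2}} {{p5},{p6},{p1,p6},{p5,p6}}
  W2: {{p1},{p6},{p1,p6},{p5,p6}} {{p3},{p3,p4}}
  W3: {{p2}} {{p3},{p3,p4}} {{p5},{p5,p6}}
  W4: {{p3},{p3,p4}} {{p5},{p6},{p1,p6},{p5,p6}}
  W5: {{p1},{p1,p6}} {{p4},{p3,p4}}
  W6: {{p1},{p1,p6}} {{p5},{p5,p6}}
  W12: {{p6},{p1,p6},{p5,p6}}
  W13: {{p2}} {{p5},{p5,p6}}
  W14: {{p5},{p6},{p1,p6},{p5,p6}}
  W15: {{p1,p6}}
  W16: {{p5},{p5,p6}} {{p1,p6}}
  W23: {{p3},{p3,p4}} {{p5,p6}}
  W24: {{p3},{p3,p4}} {{p6},{p1,p6},{p5,p6}}
  W25: {{p1},{p1,p6}} {{p3,p4}}
  W26: {{p1},{p1,p6}} {{p5,p6}}
  W34: {{p3},{p3,p4}} {{p5},{p5,p6}}
  W35: {{p3,p4}}
  W36: {{p5},{p5,p6}}
  W45: {{p1,p6}} {{p3,p4}}
  W46: {{p5},{p5,p6}} {{p1,p6}}
  W56: {{p1},{p1,p6}}
  W123: {{p5,p6}}
  W124: {{p6},{p1,p6},{p5,p6}}
  W125: {{p1,p6}}
  W126: {{p1,p6}} {{p5,p6}}
  W134: {{p5},{p5,p6}}
  W136: {{p5},{p5,p6}}
  W145: {{p1,p6}}
  W146: {{p5},{p5,p6}} {{p1,p6}}
  W156: {{p1,p6}}
  W234: {{p3},{p3,p4}} {{p5,p6}}
  W235: {{p3,p4}}
  W236: {{p5,p6}}
  W245: {{p1,p6}} {{p3,p4}}
  W246: {{p1,p6}} {{p5,p6}}
  W256: {{p1},{p1,p6}}
  W345: {{p3,p4}}
  W346: {{p5},{p5,p6}}
  W456: {{p1,p6}}
  W1234: {{p5,p6}}
  W1236: {{p5,p6}}
  W1245: {{p1,p6}}
  W1246: {{p1,p6}} {{p5,p6}}
  W1256: {{p1,p6}}
  W1346: {{p5},{p5,p6}}
  W1456: {{p1,p6}}
  W2345: {{p3,p4}}
  W2346: {{p5,p6}}
  W2456: {{p1,p6}}
  W12346: {{p5,p6}}
  W12456: {{p1,p6}}
C dims 13,24,23,11; δ0: rk 10, SNF 1^10; δ1: rk 14, SNF 1^14; δ2: rk 9, SNF 1^9
Ȟ^0: (13−10)−0=3 ⇒ Z^3
Ȟ^1: (24−14)−10=0 ⇒ 0
Ȟ^2: (23−9)−14=0 ⇒ 0


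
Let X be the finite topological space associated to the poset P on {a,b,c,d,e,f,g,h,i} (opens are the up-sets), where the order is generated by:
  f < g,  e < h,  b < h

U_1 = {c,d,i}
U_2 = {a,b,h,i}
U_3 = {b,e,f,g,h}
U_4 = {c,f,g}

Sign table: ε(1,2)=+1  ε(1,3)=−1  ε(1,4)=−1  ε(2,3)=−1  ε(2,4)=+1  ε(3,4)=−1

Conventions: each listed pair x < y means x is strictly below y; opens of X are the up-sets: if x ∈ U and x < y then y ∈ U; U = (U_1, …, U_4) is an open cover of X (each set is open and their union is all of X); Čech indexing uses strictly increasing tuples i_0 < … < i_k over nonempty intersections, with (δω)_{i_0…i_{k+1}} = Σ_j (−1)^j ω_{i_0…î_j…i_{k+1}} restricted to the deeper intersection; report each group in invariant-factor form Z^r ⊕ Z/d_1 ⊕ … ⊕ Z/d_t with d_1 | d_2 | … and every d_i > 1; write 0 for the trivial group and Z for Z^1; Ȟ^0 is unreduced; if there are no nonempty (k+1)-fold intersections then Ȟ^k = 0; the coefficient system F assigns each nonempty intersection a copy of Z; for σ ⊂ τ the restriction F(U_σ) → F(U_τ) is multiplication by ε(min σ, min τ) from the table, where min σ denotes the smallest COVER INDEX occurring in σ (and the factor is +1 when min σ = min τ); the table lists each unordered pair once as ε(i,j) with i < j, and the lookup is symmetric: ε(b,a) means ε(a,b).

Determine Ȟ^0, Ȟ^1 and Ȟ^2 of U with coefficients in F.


Ȟ^0 = 0, Ȟ^1 = Z/2 and Ȟ^2 = 0

nonempty overlaps:
  U12={i} U14={c} U23={b,h} U34={f,g}
C dims 4,4; δ0: rk 4, SNF 1^3·2
degree 0: 4−4−0 = 0 → Ȟ^0 ≅ 0
degree 1: 4−0−4 = 0 plus torsion [2] → Ȟ^1 ≅ Z/2
degree 2: 0−0−0 = 0 → Ȟ^2 ≅ 0


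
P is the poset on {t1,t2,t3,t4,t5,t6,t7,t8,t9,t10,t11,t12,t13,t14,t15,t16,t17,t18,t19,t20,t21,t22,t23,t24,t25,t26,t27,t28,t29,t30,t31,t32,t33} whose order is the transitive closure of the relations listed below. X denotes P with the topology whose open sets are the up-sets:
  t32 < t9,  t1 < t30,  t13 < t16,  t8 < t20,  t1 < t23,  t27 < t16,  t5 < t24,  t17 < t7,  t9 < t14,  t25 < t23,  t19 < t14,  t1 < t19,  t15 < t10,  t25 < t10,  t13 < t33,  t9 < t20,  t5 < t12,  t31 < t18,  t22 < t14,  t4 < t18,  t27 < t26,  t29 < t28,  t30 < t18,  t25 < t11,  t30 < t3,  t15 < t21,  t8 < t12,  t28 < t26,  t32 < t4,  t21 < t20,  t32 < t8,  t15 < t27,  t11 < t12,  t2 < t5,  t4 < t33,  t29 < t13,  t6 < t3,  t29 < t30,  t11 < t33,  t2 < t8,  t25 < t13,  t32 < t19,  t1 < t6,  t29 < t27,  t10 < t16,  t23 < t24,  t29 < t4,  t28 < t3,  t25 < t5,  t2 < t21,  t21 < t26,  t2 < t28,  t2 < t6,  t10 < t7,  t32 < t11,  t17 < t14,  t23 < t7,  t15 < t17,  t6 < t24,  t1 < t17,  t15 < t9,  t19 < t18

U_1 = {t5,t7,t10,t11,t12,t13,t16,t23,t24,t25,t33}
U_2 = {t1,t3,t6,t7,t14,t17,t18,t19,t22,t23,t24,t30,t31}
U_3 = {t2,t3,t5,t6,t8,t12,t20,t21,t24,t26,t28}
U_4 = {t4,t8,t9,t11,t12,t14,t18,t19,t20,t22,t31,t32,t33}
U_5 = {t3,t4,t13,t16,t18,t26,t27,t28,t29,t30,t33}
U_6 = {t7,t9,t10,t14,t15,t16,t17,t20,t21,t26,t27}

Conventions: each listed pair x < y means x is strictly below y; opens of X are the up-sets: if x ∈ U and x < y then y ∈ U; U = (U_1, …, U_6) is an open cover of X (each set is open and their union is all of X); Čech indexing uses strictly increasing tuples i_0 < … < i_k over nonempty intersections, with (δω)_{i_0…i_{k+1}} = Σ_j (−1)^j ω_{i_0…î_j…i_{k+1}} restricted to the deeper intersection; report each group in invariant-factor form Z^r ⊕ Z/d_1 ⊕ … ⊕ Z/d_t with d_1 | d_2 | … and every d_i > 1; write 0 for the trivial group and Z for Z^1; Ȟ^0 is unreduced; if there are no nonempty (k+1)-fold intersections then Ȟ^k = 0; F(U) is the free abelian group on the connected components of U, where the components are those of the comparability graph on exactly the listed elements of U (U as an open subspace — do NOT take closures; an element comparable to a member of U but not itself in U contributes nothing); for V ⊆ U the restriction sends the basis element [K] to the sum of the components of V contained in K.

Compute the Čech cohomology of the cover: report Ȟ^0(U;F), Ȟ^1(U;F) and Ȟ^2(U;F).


Ȟ^0 ≅ Z,  Ȟ^1 ≅ 0,  Ȟ^2 ≅ Z/2

nerve simplices:
  U12={t7,t23,t24} U13={t5,t12,t24} U14={t11,t12,t33} U15={t13,t16,t33} U16={t7,t10,t16} U23={t3,t6,t24} U24={t14,t18,t19,t22,t31} U25={t3,t18,t30} U26={t7,t14,t17} U34={t8,t12,t20} U35={t3,t26,t28} U36={t20,t21,t26} U45={t4,t18,t33} U46={t9,t14,t20} U56={t16,t26,t27}
  U123={t24} U126={t7} U134={t12} U145={t33} U156={t16} U235={t3} U245={t18} U246={t14} U346={t20} U356={t26}
components per intersection:
  U1: {t5,t7,t10,t11,t12,t13,t16,t23,t24,t25,t33}
  U2: {t1,t3,t6,t7,t14,t17,t18,t19,t22,t23,t24,t30,t31}
  U3: {t2,t3,t5,t6,t8,t12,t20,t21,t24,t26,t28}
  U4: {t4,t8,t9,t11,t12,t14,t18,t19,t20,t22,t31,t32,t33}
  U5: {t3,t4,t13,t16,t18,t26,t27,t28,t29,t30,t33}
  U6: {t7,t9,t10,t14,t15,t16,t17,t20,t21,t26,t27}
  U12: {t7,t23,t24}
  U13: {t5,t12,t24}
  U14: {t11,t12,t33}
  U15: {t13,t16,t33}
  U16: {t7,t10,t16}
  U23: {t3,t6,t24}
  U24: {t14,t18,t19,t22,t31}
  U25: {t3,t18,t30}
  U26: {t7,t14,t17}
  U34: {t8,t12,t20}
  U35: {t3,t26,t28}
  U36: {t20,t21,t26}
  U45: {t4,t18,t33}
  U46: {t9,t14,t20}
  U56: {t16,t26,t27}
  U123: {t24}
  U126: {t7}
  U134: {t12}
  U145: {t33}
  U156: {t16}
  U235: {t3}
  U245: {t18}
  U246: {t14}
  U346: {t20}
  U356: {t26}
C dims 6,15,10; δ0: rk 5, SNF 1^5; δ1: rk 10, SNF 1^9·2
degree 0: 6−5−0 = 1 → Ȟ^0 ≅ Z
degree 1: 15−10−5 = 0 → Ȟ^1 ≅ 0
degree 2: 10−0−10 = 0 plus torsion [2] → Ȟ^2 ≅ Z/2


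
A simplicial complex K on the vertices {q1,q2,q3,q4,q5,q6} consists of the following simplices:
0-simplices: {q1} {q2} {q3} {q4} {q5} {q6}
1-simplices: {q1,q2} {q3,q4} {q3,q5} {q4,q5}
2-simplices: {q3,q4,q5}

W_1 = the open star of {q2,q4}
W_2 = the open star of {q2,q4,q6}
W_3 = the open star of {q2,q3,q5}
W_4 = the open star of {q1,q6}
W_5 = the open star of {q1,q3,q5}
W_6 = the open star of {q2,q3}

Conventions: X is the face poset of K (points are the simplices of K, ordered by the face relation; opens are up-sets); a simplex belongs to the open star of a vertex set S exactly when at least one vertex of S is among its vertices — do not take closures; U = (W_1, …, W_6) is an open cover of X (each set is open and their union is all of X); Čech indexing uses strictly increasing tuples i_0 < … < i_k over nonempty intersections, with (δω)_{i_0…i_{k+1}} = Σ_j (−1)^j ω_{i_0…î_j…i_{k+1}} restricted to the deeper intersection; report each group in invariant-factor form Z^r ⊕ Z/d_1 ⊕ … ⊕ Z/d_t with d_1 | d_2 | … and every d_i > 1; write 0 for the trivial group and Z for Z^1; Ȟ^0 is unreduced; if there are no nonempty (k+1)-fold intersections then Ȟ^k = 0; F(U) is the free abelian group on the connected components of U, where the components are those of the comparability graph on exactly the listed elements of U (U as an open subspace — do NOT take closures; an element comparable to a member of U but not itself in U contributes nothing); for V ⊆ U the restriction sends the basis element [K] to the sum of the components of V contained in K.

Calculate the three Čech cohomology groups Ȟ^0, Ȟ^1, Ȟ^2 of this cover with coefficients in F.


intersection data:
  W1={{q2},{q4},{q1,q2},{q3,q4},{q4,q5},{q3,q4,q5}} W2={{q2},{q4},{q6},{q1,q2},{q3,q4},{q4,q5},{q3,q4,q5}} W3={{q2},{q3},{q5},{q1,q2},{q3,q4},{q3,q5},{q4,q5},{q3,q4,q5}} W4={{q1},{q6},{q1,q2}} W5={{q1},{q3},{q5},{q1,q2},{q3,q4},{q3,q5},{q4,q5},{q3,q4,q5}} W6={{q2},{q3},{q1,q2},{q3,q4},{q3,q5},{q3,q4,q5}}
  W12={{q2},{q4},{q1,q2},{q3,q4},{q4,q5},{q3,q4,q5}} W13={{q2},{q1,q2},{q3,q4},{q4,q5},{q3,q4,q5}} W14={{q1,q2}} W15={{q1,q2},{q3,q4},{q4,q5},{q3,q4,q5}} W16={{q2},{q1,q2},{q3,q4},{q3,q4,q5}} W23={{q2},{q1,q2},{q3,q4},{q4,q5},{q3,q4,q5}} W24={{q6},{q1,q2}} W25={{q1,q2},{q3,q4},{q4,q5},{q3,q4,q5}} W26={{q2},{q1,q2},{q3,q4},{q3,q4,q5}} W34={{q1,q2}} W35={{q3},{q5},{q1,q2},{q3,q4},{q3,q5},{q4,q5},{q3,q4,q5}} W36={{q2},{q3},{q1,q2},{q3,q4},{q3,q5},{q3,q4,q5}} W45={{q1},{q1,q2}} W46={{q1,q2}} W56={{q3},{q1,q2},{q3,q4},{q3,q5},{q3,q4,q5}}
  W123={{q2},{q1,q2},{q3,q4},{q4,q5},{q3,q4,q5}} W124={{q1,q2}} W125={{q1,q2},{q3,q4},{q4,q5},{q3,q4,q5}} W126={{q2},{q1,q2},{q3,q4},{q3,q4,q5}} W134={{q1,q2}} W135={{q1,q2},{q3,q4},{q4,q5},{q3,q4,q5}} W136={{q2},{q1,q2},{q3,q4},{q3,q4,q5}} W145={{q1,q2}} W146={{q1,q2}} W156={{q1,q2},{q3,q4},{q3,q4,q5}} W234={{q1,q2}} W235={{q1,q2},{q3,q4},{q4,q5},{q3,q4,q5}} W236={{q2},{q1,q2},{q3,q4},{q3,q4,q5}} W245={{q1,q2}} W246={{q1,q2}} W256={{q1,q2},{q3,q4},{q3,q4,q5}} W345={{q1,q2}} W346={{q1,q2}} W356={{q3},{q1,q2},{q3,q4},{q3,q5},{q3,q4,q5}} W456={{q1,q2}}
  W1234={{q1,q2}} W1235={{q1,q2},{q3,q4},{q4,q5},{q3,q4,q5}} W1236={{q2},{q1,q2},{q3,q4},{q3,q4,q5}} W1245={{q1,q2}} W1246={{q1,q2}} W1256={{q1,q2},{q3,q4},{q3,q4,q5}} W1345={{q1,q2}} W1346={{q1,q2}} W1356={{q1,q2},{q3,q4},{q3,q4,q5}} W1456={{q1,q2}} W2345={{q1,q2}} W2346={{q1,q2}} W2356={{q1,q2},{q3,q4},{q3,q4,q5}} W2456={{q1,q2}} W3456={{q1,q2}}
  W12345={{q1,q2}} W12346={{q1,q2}} W12356={{q1,q2},{q3,q4},{q3,q4,q5}} W12456={{q1,q2}} W13456={{q1,q2}} W23456={{q1,q2}}
  W123456={{q1,q2}}
components per intersection:
  W1: {{q2},{q1,q2}} {{q4},{q3,q4},{q4,q5},{q3,q4,q5}}
  W2: {{q2},{q1,q2}} {{q4},{q3,q4},{q4,q5},{q3,q4,q5}} {{q6}}
  W3: {{q2},{q1,q2}} {{q3},{q5},{q3,q4},{q3,q5},{q4,q5},{q3,q4,q5}}
  W4: {{q1},{q1,q2}} {{q6}}
  W5: {{q1},{q1,q2}} {{q3},{q5},{q3,q4},{q3,q5},{q4,q5},{q3,q4,q5}}
  W6: {{q2},{q1,q2}} {{q3},{q3,q4},{q3,q5},{q3,q4,q5}}
  W12: {{q2},{q1,q2}} {{q4},{q3,q4},{q4,q5},{q3,q4,q5}}
  W13: {{q2},{q1,q2}} {{q3,q4},{q4,q5},{q3,q4,q5}}
  W14: {{q1,q2}}
  W15: {{q1,q2}} {{q3,q4},{q4,q5},{q3,q4,q5}}
  W16: {{q2},{q1,q2}} {{q3,q4},{q3,q4,q5}}
  W23: {{q2},{q1,q2}} {{q3,q4},{q4,q5},{q3,q4,q5}}
  W24: {{q6}} {{q1,q2}}
  W25: {{q1,q2}} {{q3,q4},{q4,q5},{q3,q4,q5}}
  W26: {{q2},{q1,q2}} {{q3,q4},{q3,q4,q5}}
  W34: {{q1,q2}}
  W35: {{q3},{q5},{q3,q4},{q3,q5},{q4,q5},{q3,q4,q5}} {{q1,q2}}
  W36: {{q2},{q1,q2}} {{q3},{q3,q4},{q3,q5},{q3,q4,q5}}
  W45: {{q1},{q1,q2}}
  W46: {{q1,q2}}
  W56: {{q3},{q3,q4},{q3,q5},{q3,q4,q5}} {{q1,q2}}
  W123: {{q2},{q1,q2}} {{q3,q4},{q4,q5},{q3,q4,q5}}
  W124: {{q1,q2}}
  W125: {{q1,q2}} {{q3,q4},{q4,q5},{q3,q4,q5}}
  W126: {{q2},{q1,q2}} {{q3,q4},{q3,q4,q5}}
  W134: {{q1,q2}}
  W135: {{q1,q2}} {{q3,q4},{q4,q5},{q3,q4,q5}}
  W136: {{q2},{q1,q2}} {{q3,q4},{q3,q4,q5}}
  W145: {{q1,q2}}
  W146: {{q1,q2}}
  W156: {{q1,q2}} {{q3,q4},{q3,q4,q5}}
  W234: {{q1,q2}}
  W235: {{q1,q2}} {{q3,q4},{q4,q5},{q3,q4,q5}}
  W236: {{q2},{q1,q2}} {{q3,q4},{q3,q4,q5}}
  W245: {{q1,q2}}
  W246: {{q1,q2}}
  W256: {{q1,q2}} {{q3,q4},{q3,q4,q5}}
  W345: {{q1,q2}}
  W346: {{q1,q2}}
  W356: {{q3},{q3,q4},{q3,q5},{q3,q4,q5}} {{q1,q2}}
  W456: {{q1,q2}}
  W1234: {{q1,q2}}
  W1235: {{q1,q2}} {{q3,q4},{q4,q5},{q3,q4,q5}}
  W1236: {{q2},{q1,q2}} {{q3,q4},{q3,q4,q5}}
  W1245: {{q1,q2}}
  W1246: {{q1,q2}}
  W1256: {{q1,q2}} {{q3,q4},{q3,q4,q5}}
  W1345: {{q1,q2}}
  W1346: {{q1,q2}}
  W1356: {{q1,q2}} {{q3,q4},{q3,q4,q5}}
  W1456: {{q1,q2}}
  W2345: {{q1,q2}}
  W2346: {{q1,q2}}
  W2356: {{q1,q2}} {{q3,q4},{q3,q4,q5}}
  W2456: {{q1,q2}}
  W3456: {{q1,q2}}
  W12345: {{q1,q2}}
  W12346: {{q1,q2}}
  W12356: {{q1,q2}} {{q3,q4},{q3,q4,q5}}
  W12456: {{q1,q2}}
  W13456: {{q1,q2}}
  W23456: {{q1,q2}}
  W123456: {{q1,q2}}
C dims 13,26,30,20; δ0: rk 10, SNF 1^10; δ1: rk 16, SNF 1^16; δ2: rk 14, SNF 1^14
Ȟ^0 = (13 − 10) − 0 = 3, so Ȟ^0 ≅ Z^3
Ȟ^1 = (26 − 16) − 10 = 0, so Ȟ^1 ≅ 0
Ȟ^2 = (30 − 14) − 16 = 0, so Ȟ^2 ≅ 0

Ȟ^0 = Z^3; Ȟ^1 = 0; Ȟ^2 = 0
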